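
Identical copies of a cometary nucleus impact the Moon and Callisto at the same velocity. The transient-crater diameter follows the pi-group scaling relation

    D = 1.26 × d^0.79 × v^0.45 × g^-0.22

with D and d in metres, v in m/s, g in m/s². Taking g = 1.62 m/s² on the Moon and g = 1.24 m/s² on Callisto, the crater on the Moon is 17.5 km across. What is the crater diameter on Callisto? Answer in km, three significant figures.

All impactor-dependent factors cancel in the ratio, leaving D_Callisto/D_Moon = (g_Callisto/g_Moon)^-0.22.
(1.24/1.62)^-0.22 = 0.7654^-0.22 = 1.061
D_Callisto = 1.061 × 17.5 km = 18.6 km

D ≈ 18.6 km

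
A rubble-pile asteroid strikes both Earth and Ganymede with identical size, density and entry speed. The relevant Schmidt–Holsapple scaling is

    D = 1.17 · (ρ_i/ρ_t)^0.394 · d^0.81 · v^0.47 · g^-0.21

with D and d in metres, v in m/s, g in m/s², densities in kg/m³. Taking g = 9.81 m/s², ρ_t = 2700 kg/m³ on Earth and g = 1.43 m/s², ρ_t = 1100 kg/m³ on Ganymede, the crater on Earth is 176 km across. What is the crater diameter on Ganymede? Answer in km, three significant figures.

D ≈ 376 km

The impactor-only factors (d, v, ρ_i) cancel in the ratio, leaving D_Ganymede/D_Earth = (g_Ganymede/g_Earth)^-0.21 · (ρ_t,Earth/ρ_t,Ganymede)^0.394.
(1.43/9.81)^-0.21 = 0.1458^-0.21 = 1.498
(2700/1100)^0.394 = 2.455^0.394 = 1.425
Ratio = 1.498 × 1.425 = 2.135
D_Ganymede = 2.135 × 176 km = 376 km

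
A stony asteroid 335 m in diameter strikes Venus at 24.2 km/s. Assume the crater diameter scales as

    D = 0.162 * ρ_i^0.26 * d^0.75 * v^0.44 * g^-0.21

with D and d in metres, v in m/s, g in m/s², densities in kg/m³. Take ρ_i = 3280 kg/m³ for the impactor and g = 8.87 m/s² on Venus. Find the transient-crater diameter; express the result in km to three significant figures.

In SI units: v = 24200 m/s.
ρ_i^0.26 = 3280^0.26 = 8.206
d^0.75 = 335^0.75 = 78.30
v^0.44 = 24200^0.44 = 84.89
g^-0.21 = 8.87^-0.21 = 0.6323
D = 0.162 × 8.206 × 78.30 × 84.89 × 0.6323 = 5587 m
   = 5.587 km

D ≈ 5.59 km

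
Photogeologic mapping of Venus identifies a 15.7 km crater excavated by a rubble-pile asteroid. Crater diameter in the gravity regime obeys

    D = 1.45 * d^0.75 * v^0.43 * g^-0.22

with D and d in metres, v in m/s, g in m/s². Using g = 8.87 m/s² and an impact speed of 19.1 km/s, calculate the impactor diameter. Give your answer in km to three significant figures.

d ≈ 1.60 km

Rearranging for d: d = [D / (1.45 · 19100^0.43 · 8.87^-0.22)]^(1/0.75).
D = 15700 m.
19100^0.43 = 69.32
8.87^-0.22 = 0.6187
Denominator = 1.45 × 69.32 × 0.6187 = 62.19
D / 62.19 = 15700 / 62.19 = 252.5
d = 252.5^(1/0.75) = 252.5^1.3333 = 1596 m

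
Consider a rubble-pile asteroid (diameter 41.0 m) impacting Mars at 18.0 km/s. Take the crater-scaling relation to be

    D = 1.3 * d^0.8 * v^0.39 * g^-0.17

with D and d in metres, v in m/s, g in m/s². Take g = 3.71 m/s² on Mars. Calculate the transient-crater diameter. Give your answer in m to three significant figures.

D ≈ 927 m

In SI units: v = 18000 m/s.
d^0.8 = 41^0.8 = 19.51
v^0.39 = 18000^0.39 = 45.66
g^-0.17 = 3.71^-0.17 = 0.8002
D = 1.3 × 19.51 × 45.66 × 0.8002 = 926.7 m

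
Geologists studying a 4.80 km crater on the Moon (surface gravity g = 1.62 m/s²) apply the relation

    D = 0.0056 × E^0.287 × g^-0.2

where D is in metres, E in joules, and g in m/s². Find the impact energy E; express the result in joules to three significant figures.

E ≈ 6.59 × 10^20 J

Rearranging: E = [D / (0.0056 · g^-0.2)]^(1/0.287).
D = 4800 m.
g^-0.2 = 1.62^-0.2 = 0.9080
D / (0.0056 × 0.9080) = 4800 / (5.085 × 10^-3) = 9.440 × 10^5
E = (9.440 × 10^5)^3.4843 = 6.586 × 10^20 J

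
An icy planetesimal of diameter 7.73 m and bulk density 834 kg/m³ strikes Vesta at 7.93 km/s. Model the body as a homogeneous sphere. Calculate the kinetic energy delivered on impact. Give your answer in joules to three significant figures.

E ≈ 6.34 × 10^12 J

v = 7930 m/s.
Mass m = (π/6) ρ d³ = (π/6) × 834 × (7.73)³ = 2.017 × 10^5 kg
E = ½ m v² = 0.5 × 2.017 × 10^5 × (7930)² = 6.342 × 10^12 J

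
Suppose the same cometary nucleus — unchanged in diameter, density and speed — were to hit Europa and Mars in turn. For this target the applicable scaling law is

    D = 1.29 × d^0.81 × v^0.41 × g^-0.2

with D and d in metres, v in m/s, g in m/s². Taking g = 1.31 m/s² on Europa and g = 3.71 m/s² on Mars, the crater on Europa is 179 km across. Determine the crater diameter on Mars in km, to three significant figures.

All impactor-dependent factors cancel in the ratio, leaving D_Mars/D_Europa = (g_Mars/g_Europa)^-0.2.
(3.71/1.31)^-0.2 = 2.832^-0.2 = 0.8120
D_Mars = 0.8120 × 179 km = 145 km

D ≈ 145 km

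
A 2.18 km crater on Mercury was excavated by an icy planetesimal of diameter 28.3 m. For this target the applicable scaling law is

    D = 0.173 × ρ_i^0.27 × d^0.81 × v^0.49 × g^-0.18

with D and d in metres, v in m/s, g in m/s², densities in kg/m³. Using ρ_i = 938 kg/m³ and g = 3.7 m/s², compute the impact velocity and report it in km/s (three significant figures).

Rearranging for v: v = [D / (0.173 · 938^0.27 · 28.3^0.81 · 3.7^-0.18)]^(1/0.49).
D = 2180 m.
938^0.27 = 6.346
28.3^0.81 = 15.00
3.7^-0.18 = 0.7902
Denominator = 0.173 × 6.346 × 15.00 × 0.7902 = 13.01
D / 13.01 = 2180 / 13.01 = 167.6
v = 167.6^(1/0.49) = 167.6^2.0408 = 34618 m/s

v ≈ 34.6 km/s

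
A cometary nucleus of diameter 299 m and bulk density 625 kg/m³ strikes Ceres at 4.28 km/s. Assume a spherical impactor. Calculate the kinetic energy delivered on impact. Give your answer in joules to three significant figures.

E ≈ 8.01 × 10^16 J

v = 4280 m/s.
Mass m = (π/6) ρ d³ = (π/6) × 625 × (299)³ = 8.748 × 10^9 kg
E = ½ m v² = 0.5 × 8.748 × 10^9 × (4280)² = 8.012 × 10^16 J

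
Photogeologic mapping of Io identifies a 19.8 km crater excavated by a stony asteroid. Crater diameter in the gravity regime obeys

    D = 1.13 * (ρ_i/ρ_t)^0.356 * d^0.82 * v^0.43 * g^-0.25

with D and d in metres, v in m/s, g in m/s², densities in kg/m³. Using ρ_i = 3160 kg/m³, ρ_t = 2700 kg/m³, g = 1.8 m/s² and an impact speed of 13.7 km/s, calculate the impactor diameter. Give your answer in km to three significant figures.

d ≈ 1.13 km

Rearranging for d: d = [D / (1.13 · (3160/2700)^0.356 · 13700^0.43 · 1.8^-0.25)]^(1/0.82).
D = 19800 m.
(3160/2700)^0.356 = 1.058
13700^0.43 = 60.09
1.8^-0.25 = 0.8633
Denominator = 1.13 × 1.058 × 60.09 × 0.8633 = 62.02
D / 62.02 = 19800 / 62.02 = 319.3
d = 319.3^(1/0.82) = 319.3^1.2195 = 1132 m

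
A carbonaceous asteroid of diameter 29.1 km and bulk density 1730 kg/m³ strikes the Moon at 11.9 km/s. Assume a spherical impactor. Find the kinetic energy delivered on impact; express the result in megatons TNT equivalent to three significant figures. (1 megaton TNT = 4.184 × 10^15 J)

E ≈ 3.78 × 10^8 Mt TNT

d = 29100 m; v = 11900 m/s.
Mass m = (π/6) ρ d³ = (π/6) × 1730 × (29100)³ = 2.232 × 10^16 kg
E = ½ m v² = 0.5 × 2.232 × 10^16 × (11900)² = 1.580 × 10^24 J
   = 1.580 × 10^24 / 4.184×10^15 = 3.776 × 10^8 Mt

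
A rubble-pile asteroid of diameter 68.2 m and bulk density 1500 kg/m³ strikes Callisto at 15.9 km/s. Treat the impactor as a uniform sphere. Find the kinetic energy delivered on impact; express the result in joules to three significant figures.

E ≈ 3.15 × 10^16 J

v = 15900 m/s.
Mass m = (π/6) ρ d³ = (π/6) × 1500 × (68.2)³ = 2.491 × 10^8 kg
E = ½ m v² = 0.5 × 2.491 × 10^8 × (15900)² = 3.149 × 10^16 J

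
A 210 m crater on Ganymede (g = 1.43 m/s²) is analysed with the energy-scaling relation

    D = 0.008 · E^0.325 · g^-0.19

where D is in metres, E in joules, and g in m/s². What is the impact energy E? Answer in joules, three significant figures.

E ≈ 4.88 × 10^13 J

Rearranging: E = [D / (0.008 · g^-0.19)]^(1/0.325).
g^-0.19 = 1.43^-0.19 = 0.9343
D / (0.008 × 0.9343) = 210 / (7.474 × 10^-3) = 2.810 × 10^4
E = (2.810 × 10^4)^3.0769 = 4.878 × 10^13 J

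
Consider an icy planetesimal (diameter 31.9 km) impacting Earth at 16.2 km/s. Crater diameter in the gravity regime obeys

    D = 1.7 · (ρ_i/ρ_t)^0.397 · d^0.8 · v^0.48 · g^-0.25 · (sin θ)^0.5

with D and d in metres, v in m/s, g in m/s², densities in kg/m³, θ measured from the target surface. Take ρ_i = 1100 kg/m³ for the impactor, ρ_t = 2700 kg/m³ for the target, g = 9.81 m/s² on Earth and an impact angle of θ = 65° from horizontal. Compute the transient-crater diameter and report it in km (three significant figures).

In SI units: d = 31900 m, v = 16200 m/s.
(ρ_i/ρ_t)^0.397 = (1100/2700)^0.397 = 0.7001
d^0.8 = 31900^0.8 = 4009
v^0.48 = 16200^0.48 = 104.8
g^-0.25 = 9.81^-0.25 = 0.5650
(sin 65°)^0.5 = 0.9063^0.5 = 0.9520
D = 1.7 × 0.7001 × 4009 × 104.8 × 0.5650 × 0.9520 = 2.690 × 10^5 m
   = 269.0 km

D ≈ 269 km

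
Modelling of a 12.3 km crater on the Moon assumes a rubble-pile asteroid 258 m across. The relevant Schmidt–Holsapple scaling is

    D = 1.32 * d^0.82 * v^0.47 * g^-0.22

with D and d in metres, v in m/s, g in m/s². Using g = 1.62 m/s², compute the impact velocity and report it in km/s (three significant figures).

Rearranging for v: v = [D / (1.32 · 258^0.82 · 1.62^-0.22)]^(1/0.47).
D = 12300 m.
258^0.82 = 94.96
1.62^-0.22 = 0.8993
Denominator = 1.32 × 94.96 × 0.8993 = 112.7
D / 112.7 = 12300 / 112.7 = 109.1
v = 109.1^(1/0.47) = 109.1^2.1277 = 21671 m/s

v ≈ 21.7 km/s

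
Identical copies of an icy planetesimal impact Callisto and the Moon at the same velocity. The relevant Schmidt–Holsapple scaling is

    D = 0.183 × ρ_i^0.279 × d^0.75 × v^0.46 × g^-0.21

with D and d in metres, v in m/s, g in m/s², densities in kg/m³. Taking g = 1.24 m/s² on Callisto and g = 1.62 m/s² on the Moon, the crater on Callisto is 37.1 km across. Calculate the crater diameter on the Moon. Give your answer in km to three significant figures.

All impactor-dependent factors cancel in the ratio, leaving D_Moon/D_Callisto = (g_Moon/g_Callisto)^-0.21.
(1.62/1.24)^-0.21 = 1.306^-0.21 = 0.9455
D_Moon = 0.9455 × 37.1 km = 35.1 km

D ≈ 35.1 km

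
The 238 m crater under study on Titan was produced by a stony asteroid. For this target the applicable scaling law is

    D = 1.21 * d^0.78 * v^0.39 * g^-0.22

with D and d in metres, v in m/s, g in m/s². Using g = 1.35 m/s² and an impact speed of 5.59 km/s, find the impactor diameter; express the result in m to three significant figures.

d ≈ 12.7 m

Rearranging for d: d = [D / (1.21 · 5590^0.39 · 1.35^-0.22)]^(1/0.78).
5590^0.39 = 28.94
1.35^-0.22 = 0.9361
Denominator = 1.21 × 28.94 × 0.9361 = 32.78
D / 32.78 = 238 / 32.78 = 7.261
d = 7.261^(1/0.78) = 7.261^1.2821 = 12.70 m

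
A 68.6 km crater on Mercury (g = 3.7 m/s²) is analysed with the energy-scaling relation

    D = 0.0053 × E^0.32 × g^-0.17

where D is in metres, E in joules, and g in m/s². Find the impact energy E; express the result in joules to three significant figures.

Rearranging: E = [D / (0.0053 · g^-0.17)]^(1/0.32).
D = 68600 m.
g^-0.17 = 3.7^-0.17 = 0.8006
D / (0.0053 × 0.8006) = 68600 / (4.243 × 10^-3) = 1.617 × 10^7
E = (1.617 × 10^7)^3.125 = 3.367 × 10^22 J

E ≈ 3.37 × 10^22 J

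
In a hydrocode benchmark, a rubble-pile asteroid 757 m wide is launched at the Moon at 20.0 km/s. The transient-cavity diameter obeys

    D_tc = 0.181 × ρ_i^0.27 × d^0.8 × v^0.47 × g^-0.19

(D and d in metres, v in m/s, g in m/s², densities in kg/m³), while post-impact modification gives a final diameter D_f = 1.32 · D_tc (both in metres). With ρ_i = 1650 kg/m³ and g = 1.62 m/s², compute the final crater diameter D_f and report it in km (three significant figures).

D_f ≈ 34.0 km

v = 20000 m/s.
ρ_i^0.27 = 1650^0.27 = 7.391
d^0.8 = 757^0.8 = 201.0
v^0.47 = 20000^0.47 = 105.1
g^-0.19 = 1.62^-0.19 = 0.9124
D_tc = 0.181 × 7.391 × 201.0 × 105.1 × 0.9124 = 25780 m
D_f = 1.32 × 25780 = 34030 m
     = 34.03 km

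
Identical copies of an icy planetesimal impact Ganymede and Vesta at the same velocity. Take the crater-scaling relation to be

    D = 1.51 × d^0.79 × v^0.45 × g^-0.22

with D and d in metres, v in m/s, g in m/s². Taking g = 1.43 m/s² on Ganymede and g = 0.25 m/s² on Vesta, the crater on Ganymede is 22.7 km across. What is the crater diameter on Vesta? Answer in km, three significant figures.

All impactor-dependent factors cancel in the ratio, leaving D_Vesta/D_Ganymede = (g_Vesta/g_Ganymede)^-0.22.
(0.25/1.43)^-0.22 = 0.1748^-0.22 = 1.468
D_Vesta = 1.468 × 22.7 km = 33.3 km

D ≈ 33.3 km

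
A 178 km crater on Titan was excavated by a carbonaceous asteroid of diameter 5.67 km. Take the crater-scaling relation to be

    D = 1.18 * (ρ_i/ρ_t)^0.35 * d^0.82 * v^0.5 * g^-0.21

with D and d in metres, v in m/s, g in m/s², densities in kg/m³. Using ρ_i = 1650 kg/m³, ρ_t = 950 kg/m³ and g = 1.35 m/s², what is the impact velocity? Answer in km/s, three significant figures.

Rearranging for v: v = [D / (1.18 · (1650/950)^0.35 · 5670^0.82 · 1.35^-0.21)]^(1/0.5).
D = 178000 m.
(1650/950)^0.35 = 1.213
5670^0.82 = 1197
1.35^-0.21 = 0.9389
Denominator = 1.18 × 1.213 × 1197 × 0.9389 = 1609
D / 1609 = 178000 / 1609 = 110.6
v = 110.6^(1/0.5) = 110.6^2 = 12232 m/s

v ≈ 12.2 km/s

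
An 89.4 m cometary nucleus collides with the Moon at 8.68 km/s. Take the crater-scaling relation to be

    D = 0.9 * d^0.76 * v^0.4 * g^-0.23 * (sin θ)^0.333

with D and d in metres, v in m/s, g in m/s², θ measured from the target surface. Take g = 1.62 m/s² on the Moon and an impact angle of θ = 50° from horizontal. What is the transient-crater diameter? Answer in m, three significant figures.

In SI units: v = 8680 m/s.
d^0.76 = 89.4^0.76 = 30.41
v^0.4 = 8680^0.4 = 37.62
g^-0.23 = 1.62^-0.23 = 0.8950
(sin 50°)^0.333 = 0.7660^0.333 = 0.9151
D = 0.9 × 30.41 × 37.62 × 0.8950 × 0.9151 = 843.3 m

D ≈ 843 m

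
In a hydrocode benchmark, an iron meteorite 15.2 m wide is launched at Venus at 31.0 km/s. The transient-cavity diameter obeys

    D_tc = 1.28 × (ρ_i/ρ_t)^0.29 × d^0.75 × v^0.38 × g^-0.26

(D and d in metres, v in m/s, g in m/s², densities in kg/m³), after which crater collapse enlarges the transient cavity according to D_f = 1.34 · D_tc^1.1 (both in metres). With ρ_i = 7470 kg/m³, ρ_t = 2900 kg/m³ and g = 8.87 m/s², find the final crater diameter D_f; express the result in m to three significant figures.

D_f ≈ 907 m

v = 31000 m/s.
(ρ_i/ρ_t)^0.29 = (7470/2900)^0.29 = 1.316
d^0.75 = 15.2^0.75 = 7.698
v^0.38 = 31000^0.38 = 50.90
g^-0.26 = 8.87^-0.26 = 0.5669
D_tc = 1.28 × 1.316 × 7.698 × 50.90 × 0.5669 = 374.2 m
D_f = 1.34 × (374.2)^1.1 = 906.8 m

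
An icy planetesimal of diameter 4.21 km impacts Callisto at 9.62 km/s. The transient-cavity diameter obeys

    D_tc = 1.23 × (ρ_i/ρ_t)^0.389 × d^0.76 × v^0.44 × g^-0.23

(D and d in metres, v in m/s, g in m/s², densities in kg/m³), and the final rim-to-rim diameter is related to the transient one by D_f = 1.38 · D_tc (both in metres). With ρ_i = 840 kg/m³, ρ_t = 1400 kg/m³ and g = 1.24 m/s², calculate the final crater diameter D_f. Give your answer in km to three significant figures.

In SI: d = 4210 m, v = 9620 m/s.
(ρ_i/ρ_t)^0.389 = (840/1400)^0.389 = 0.8198
d^0.76 = 4210^0.76 = 568.1
v^0.44 = 9620^0.44 = 56.57
g^-0.23 = 1.24^-0.23 = 0.9517
D_tc = 1.23 × 0.8198 × 568.1 × 56.57 × 0.9517 = 30840 m
D_f = 1.38 × 30840 = 42559 m
     = 42.56 km

D_f ≈ 42.6 km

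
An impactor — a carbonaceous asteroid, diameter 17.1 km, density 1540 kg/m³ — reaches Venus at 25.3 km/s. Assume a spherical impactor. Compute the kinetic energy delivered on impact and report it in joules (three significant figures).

E ≈ 1.29 × 10^24 J

d = 17100 m; v = 25300 m/s.
Mass m = (π/6) ρ d³ = (π/6) × 1540 × (17100)³ = 4.032 × 10^15 kg
E = ½ m v² = 0.5 × 4.032 × 10^15 × (25300)² = 1.290 × 10^24 J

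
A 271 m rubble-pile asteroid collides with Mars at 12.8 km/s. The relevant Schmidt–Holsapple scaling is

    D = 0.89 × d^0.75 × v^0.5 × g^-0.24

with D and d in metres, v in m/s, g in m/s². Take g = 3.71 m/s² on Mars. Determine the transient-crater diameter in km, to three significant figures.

D ≈ 4.91 km

In SI units: v = 12800 m/s.
d^0.75 = 271^0.75 = 66.79
v^0.5 = 12800^0.5 = 113.1
g^-0.24 = 3.71^-0.24 = 0.7300
D = 0.89 × 66.79 × 113.1 × 0.7300 = 4908 m
   = 4.908 km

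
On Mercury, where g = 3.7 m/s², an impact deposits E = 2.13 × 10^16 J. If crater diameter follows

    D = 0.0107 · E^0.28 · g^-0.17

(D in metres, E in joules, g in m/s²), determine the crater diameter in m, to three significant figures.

E^0.28 = (2.13 × 10^16)^0.28 = 3.732 × 10^4
g^-0.17 = 3.7^-0.17 = 0.8006
D = 0.0107 × 3.732 × 10^4 × 0.8006 = 319.7 m

D ≈ 320 m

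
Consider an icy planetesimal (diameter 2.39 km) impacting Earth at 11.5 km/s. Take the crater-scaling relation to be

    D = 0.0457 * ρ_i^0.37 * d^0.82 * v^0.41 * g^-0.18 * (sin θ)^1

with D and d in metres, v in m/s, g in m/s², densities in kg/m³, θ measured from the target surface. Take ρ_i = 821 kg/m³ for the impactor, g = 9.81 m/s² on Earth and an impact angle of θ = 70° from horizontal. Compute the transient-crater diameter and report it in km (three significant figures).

D ≈ 9.29 km

In SI units: d = 2390 m, v = 11500 m/s.
ρ_i^0.37 = 821^0.37 = 11.98
d^0.82 = 2390^0.82 = 589.2
v^0.41 = 11500^0.41 = 46.23
g^-0.18 = 9.81^-0.18 = 0.6630
(sin 70°)^1 = 0.9397^1 = 0.9397
D = 0.0457 × 11.98 × 589.2 × 46.23 × 0.6630 × 0.9397 = 9291 m
   = 9.291 km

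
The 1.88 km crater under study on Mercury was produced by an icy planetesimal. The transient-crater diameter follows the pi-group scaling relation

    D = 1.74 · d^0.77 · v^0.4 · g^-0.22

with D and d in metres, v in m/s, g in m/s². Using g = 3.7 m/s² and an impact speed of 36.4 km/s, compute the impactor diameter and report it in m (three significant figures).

Rearranging for d: d = [D / (1.74 · 36400^0.4 · 3.7^-0.22)]^(1/0.77).
D = 1880 m.
36400^0.4 = 66.75
3.7^-0.22 = 0.7499
Denominator = 1.74 × 66.75 × 0.7499 = 87.10
D / 87.10 = 1880 / 87.10 = 21.58
d = 21.58^(1/0.77) = 21.58^1.2987 = 54.02 m

d ≈ 54.0 m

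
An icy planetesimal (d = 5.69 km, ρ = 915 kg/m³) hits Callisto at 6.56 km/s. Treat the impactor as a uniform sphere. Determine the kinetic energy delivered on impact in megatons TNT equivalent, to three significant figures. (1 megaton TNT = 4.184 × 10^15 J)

d = 5690 m; v = 6560 m/s.
Mass m = (π/6) ρ d³ = (π/6) × 915 × (5690)³ = 8.826 × 10^13 kg
E = ½ m v² = 0.5 × 8.826 × 10^13 × (6560)² = 1.899 × 10^21 J
   = 1.899 × 10^21 / 4.184×10^15 = 4.539 × 10^5 Mt

E ≈ 4.54 × 10^5 Mt TNT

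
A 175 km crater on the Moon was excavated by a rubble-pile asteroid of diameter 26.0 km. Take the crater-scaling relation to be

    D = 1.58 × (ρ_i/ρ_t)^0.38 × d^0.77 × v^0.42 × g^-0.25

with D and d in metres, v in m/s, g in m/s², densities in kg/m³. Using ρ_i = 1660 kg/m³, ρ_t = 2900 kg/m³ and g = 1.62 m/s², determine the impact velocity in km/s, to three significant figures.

v ≈ 18.2 km/s

Rearranging for v: v = [D / (1.58 · (1660/2900)^0.38 · 26000^0.77 · 1.62^-0.25)]^(1/0.42).
D = 175000 m.
(1660/2900)^0.38 = 0.8090
26000^0.77 = 2509
1.62^-0.25 = 0.8864
Denominator = 1.58 × 0.8090 × 2509 × 0.8864 = 2843
D / 2843 = 175000 / 2843 = 61.55
v = 61.55^(1/0.42) = 61.55^2.381 = 18203 m/s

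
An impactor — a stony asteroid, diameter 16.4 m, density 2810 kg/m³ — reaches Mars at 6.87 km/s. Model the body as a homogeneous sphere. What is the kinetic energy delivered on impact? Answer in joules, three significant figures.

v = 6870 m/s.
Mass m = (π/6) ρ d³ = (π/6) × 2810 × (16.4)³ = 6.490 × 10^6 kg
E = ½ m v² = 0.5 × 6.490 × 10^6 × (6870)² = 1.532 × 10^14 J

E ≈ 1.53 × 10^14 J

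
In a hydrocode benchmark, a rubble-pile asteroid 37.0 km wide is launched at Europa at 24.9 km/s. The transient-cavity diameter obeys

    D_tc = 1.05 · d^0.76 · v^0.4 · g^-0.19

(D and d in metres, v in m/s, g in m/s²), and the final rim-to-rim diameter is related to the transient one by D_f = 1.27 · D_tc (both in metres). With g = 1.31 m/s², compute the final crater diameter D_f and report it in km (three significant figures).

In SI: d = 37000 m, v = 24900 m/s.
d^0.76 = 37000^0.76 = 2964
v^0.4 = 24900^0.4 = 57.34
g^-0.19 = 1.31^-0.19 = 0.9500
D_tc = 1.05 × 2964 × 57.34 × 0.9500 = 1.695 × 10^5 m
D_f = 1.27 × 1.695 × 10^5 = 2.153 × 10^5 m
     = 215.3 km

D_f ≈ 215 km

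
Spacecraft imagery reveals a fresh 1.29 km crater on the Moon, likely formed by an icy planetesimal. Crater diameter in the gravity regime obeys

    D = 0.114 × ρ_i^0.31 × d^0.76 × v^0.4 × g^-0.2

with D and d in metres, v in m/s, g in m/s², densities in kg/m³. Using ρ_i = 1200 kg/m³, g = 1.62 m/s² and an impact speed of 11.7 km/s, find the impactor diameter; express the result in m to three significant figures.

d ≈ 98.1 m

Rearranging for d: d = [D / (0.114 · 1200^0.31 · 11700^0.4 · 1.62^-0.2)]^(1/0.76).
D = 1290 m.
1200^0.31 = 9.006
11700^0.4 = 42.39
1.62^-0.2 = 0.9080
Denominator = 0.114 × 9.006 × 42.39 × 0.9080 = 39.52
D / 39.52 = 1290 / 39.52 = 32.64
d = 32.64^(1/0.76) = 32.64^1.3158 = 98.13 m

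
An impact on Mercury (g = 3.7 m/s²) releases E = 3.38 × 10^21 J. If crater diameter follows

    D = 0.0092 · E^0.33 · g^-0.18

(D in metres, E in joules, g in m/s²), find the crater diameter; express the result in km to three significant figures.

E^0.33 = (3.38 × 10^21)^0.33 = 1.272 × 10^7
g^-0.18 = 3.7^-0.18 = 0.7902
D = 0.0092 × 1.272 × 10^7 × 0.7902 = 92472 m
   = 92.47 km

D ≈ 92.5 km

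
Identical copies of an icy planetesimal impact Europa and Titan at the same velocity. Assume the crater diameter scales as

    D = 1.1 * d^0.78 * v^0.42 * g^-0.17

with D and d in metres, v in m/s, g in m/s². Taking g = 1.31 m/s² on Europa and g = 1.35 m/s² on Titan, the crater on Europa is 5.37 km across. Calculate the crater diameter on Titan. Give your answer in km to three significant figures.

D ≈ 5.34 km

All impactor-dependent factors cancel in the ratio, leaving D_Titan/D_Europa = (g_Titan/g_Europa)^-0.17.
(1.35/1.31)^-0.17 = 1.031^-0.17 = 0.9948
D_Titan = 0.9948 × 5.37 km = 5.34 km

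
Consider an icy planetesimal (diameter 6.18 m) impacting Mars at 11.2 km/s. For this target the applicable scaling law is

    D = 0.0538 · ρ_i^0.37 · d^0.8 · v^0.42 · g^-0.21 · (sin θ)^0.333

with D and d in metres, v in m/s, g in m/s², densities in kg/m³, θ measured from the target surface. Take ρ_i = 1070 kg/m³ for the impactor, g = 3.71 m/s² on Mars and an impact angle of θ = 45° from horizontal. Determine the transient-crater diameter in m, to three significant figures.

D ≈ 104 m

In SI units: v = 11200 m/s.
ρ_i^0.37 = 1070^0.37 = 13.21
d^0.8 = 6.18^0.8 = 4.293
v^0.42 = 11200^0.42 = 50.20
g^-0.21 = 3.71^-0.21 = 0.7593
(sin 45°)^0.333 = 0.7071^0.333 = 0.8910
D = 0.0538 × 13.21 × 4.293 × 50.20 × 0.7593 × 0.8910 = 103.6 m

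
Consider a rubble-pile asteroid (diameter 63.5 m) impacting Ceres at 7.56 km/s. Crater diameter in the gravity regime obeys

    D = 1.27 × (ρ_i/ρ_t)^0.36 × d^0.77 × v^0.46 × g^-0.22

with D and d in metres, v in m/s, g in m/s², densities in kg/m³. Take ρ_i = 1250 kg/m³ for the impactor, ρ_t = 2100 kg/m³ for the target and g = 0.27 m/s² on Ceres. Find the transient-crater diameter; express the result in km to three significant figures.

In SI units: v = 7560 m/s.
(ρ_i/ρ_t)^0.36 = (1250/2100)^0.36 = 0.8296
d^0.77 = 63.5^0.77 = 24.44
v^0.46 = 7560^0.46 = 60.83
g^-0.22 = 0.27^-0.22 = 1.334
D = 1.27 × 0.8296 × 24.44 × 60.83 × 1.334 = 2090 m
   = 2.090 km

D ≈ 2.09 km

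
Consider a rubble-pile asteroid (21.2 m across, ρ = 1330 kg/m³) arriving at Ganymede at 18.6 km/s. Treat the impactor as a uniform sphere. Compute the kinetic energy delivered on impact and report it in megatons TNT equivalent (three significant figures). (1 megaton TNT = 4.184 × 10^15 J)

E ≈ 0.274 Mt TNT

v = 18600 m/s.
Mass m = (π/6) ρ d³ = (π/6) × 1330 × (21.2)³ = 6.635 × 10^6 kg
E = ½ m v² = 0.5 × 6.635 × 10^6 × (18600)² = 1.148 × 10^15 J
   = 1.148 × 10^15 / 4.184×10^15 = 0.2744 Mt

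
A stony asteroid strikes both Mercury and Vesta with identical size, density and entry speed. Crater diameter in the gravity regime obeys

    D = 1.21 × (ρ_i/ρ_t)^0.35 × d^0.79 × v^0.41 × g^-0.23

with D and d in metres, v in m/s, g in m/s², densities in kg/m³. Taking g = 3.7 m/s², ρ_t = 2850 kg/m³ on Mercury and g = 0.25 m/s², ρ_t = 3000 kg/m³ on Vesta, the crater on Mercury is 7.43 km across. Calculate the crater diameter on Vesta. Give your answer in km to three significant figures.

D ≈ 13.6 km

The impactor-only factors (d, v, ρ_i) cancel in the ratio, leaving D_Vesta/D_Mercury = (g_Vesta/g_Mercury)^-0.23 · (ρ_t,Mercury/ρ_t,Vesta)^0.35.
(0.25/3.7)^-0.23 = 0.06757^-0.23 = 1.858
(2850/3000)^0.35 = 0.9500^0.35 = 0.9822
Ratio = 1.858 × 0.9822 = 1.825
D_Vesta = 1.825 × 7.43 km = 13.6 km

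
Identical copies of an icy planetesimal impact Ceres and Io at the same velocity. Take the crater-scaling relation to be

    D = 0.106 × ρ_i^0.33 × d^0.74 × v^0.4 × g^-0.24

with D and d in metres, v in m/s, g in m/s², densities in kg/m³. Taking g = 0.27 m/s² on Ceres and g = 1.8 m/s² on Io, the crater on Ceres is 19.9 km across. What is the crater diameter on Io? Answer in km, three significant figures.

D ≈ 12.6 km

All impactor-dependent factors cancel in the ratio, leaving D_Io/D_Ceres = (g_Io/g_Ceres)^-0.24.
(1.8/0.27)^-0.24 = 6.667^-0.24 = 0.6342
D_Io = 0.6342 × 19.9 km = 12.6 km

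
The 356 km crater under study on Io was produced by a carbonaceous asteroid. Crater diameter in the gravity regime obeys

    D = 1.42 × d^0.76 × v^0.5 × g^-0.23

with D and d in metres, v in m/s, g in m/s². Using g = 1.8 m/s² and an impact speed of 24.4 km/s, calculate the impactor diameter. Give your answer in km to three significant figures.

d ≈ 19.7 km

Rearranging for d: d = [D / (1.42 · 24400^0.5 · 1.8^-0.23)]^(1/0.76).
D = 356000 m.
24400^0.5 = 156.2
1.8^-0.23 = 0.8735
Denominator = 1.42 × 156.2 × 0.8735 = 193.7
D / 193.7 = 356000 / 193.7 = 1838
d = 1838^(1/0.76) = 1838^1.3158 = 19734 m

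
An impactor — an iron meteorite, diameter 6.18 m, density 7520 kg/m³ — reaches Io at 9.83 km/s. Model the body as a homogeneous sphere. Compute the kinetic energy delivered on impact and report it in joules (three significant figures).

v = 9830 m/s.
Mass m = (π/6) ρ d³ = (π/6) × 7520 × (6.18)³ = 9.294 × 10^5 kg
E = ½ m v² = 0.5 × 9.294 × 10^5 × (9830)² = 4.490 × 10^13 J

E ≈ 4.49 × 10^13 J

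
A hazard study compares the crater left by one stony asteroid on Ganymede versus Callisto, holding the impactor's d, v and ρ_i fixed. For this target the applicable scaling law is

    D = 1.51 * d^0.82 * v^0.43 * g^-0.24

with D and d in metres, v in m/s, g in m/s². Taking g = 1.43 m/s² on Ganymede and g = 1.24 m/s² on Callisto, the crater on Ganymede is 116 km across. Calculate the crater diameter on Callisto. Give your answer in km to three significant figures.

D ≈ 120 km

All impactor-dependent factors cancel in the ratio, leaving D_Callisto/D_Ganymede = (g_Callisto/g_Ganymede)^-0.24.
(1.24/1.43)^-0.24 = 0.8671^-0.24 = 1.035
D_Callisto = 1.035 × 116 km = 120 km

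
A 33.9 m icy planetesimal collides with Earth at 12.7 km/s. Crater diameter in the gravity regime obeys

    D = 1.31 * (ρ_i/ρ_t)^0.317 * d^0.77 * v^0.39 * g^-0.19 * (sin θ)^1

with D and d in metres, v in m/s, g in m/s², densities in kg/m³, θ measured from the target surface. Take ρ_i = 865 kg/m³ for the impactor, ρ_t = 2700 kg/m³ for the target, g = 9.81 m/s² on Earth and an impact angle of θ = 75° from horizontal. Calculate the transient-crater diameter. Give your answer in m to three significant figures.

D ≈ 343 m

In SI units: v = 12700 m/s.
(ρ_i/ρ_t)^0.317 = (865/2700)^0.317 = 0.6971
d^0.77 = 33.9^0.77 = 15.07
v^0.39 = 12700^0.39 = 39.86
g^-0.19 = 9.81^-0.19 = 0.6480
(sin 75°)^1 = 0.9659^1 = 0.9659
D = 1.31 × 0.6971 × 15.07 × 39.86 × 0.6480 × 0.9659 = 343.3 m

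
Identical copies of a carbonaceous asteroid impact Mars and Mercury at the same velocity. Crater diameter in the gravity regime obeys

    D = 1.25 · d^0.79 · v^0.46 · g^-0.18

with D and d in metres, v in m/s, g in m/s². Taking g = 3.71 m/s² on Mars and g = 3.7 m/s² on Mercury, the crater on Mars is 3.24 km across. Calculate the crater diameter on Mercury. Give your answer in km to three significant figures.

D ≈ 3.24 km

All impactor-dependent factors cancel in the ratio, leaving D_Mercury/D_Mars = (g_Mercury/g_Mars)^-0.18.
(3.7/3.71)^-0.18 = 0.9973^-0.18 = 1.000
D_Mercury = 1.000 × 3.24 km = 3.24 km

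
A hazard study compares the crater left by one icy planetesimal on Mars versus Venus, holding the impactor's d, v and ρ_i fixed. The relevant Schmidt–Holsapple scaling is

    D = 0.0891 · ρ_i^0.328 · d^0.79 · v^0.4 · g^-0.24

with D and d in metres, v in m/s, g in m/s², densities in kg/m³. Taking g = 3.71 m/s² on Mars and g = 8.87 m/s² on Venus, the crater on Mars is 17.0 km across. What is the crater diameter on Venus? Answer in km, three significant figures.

All impactor-dependent factors cancel in the ratio, leaving D_Venus/D_Mars = (g_Venus/g_Mars)^-0.24.
(8.87/3.71)^-0.24 = 2.391^-0.24 = 0.8112
D_Venus = 0.8112 × 17.0 km = 13.8 km

D ≈ 13.8 km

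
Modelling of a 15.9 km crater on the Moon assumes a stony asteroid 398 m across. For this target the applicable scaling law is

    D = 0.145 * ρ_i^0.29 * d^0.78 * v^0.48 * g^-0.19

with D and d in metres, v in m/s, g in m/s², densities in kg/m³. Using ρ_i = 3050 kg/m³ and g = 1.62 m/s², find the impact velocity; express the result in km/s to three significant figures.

v ≈ 17.9 km/s

Rearranging for v: v = [D / (0.145 · 3050^0.29 · 398^0.78 · 1.62^-0.19)]^(1/0.48).
D = 15900 m.
3050^0.29 = 10.24
398^0.78 = 106.6
1.62^-0.19 = 0.9124
Denominator = 0.145 × 10.24 × 106.6 × 0.9124 = 144.4
D / 144.4 = 15900 / 144.4 = 110.1
v = 110.1^(1/0.48) = 110.1^2.0833 = 17933 m/s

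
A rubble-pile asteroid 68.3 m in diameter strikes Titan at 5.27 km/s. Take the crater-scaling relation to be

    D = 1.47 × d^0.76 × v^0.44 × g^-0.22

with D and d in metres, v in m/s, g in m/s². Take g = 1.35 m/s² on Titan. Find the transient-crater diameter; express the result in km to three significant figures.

In SI units: v = 5270 m/s.
d^0.76 = 68.3^0.76 = 24.78
v^0.44 = 5270^0.44 = 43.41
g^-0.22 = 1.35^-0.22 = 0.9361
D = 1.47 × 24.78 × 43.41 × 0.9361 = 1480 m
   = 1.480 km

D ≈ 1.48 km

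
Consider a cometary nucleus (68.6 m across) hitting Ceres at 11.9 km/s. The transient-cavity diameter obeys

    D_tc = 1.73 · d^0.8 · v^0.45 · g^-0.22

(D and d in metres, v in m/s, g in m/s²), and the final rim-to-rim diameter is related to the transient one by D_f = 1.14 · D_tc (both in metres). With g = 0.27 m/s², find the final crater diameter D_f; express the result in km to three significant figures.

v = 11900 m/s.
d^0.8 = 68.6^0.8 = 29.45
v^0.45 = 11900^0.45 = 68.23
g^-0.22 = 0.27^-0.22 = 1.334
D_tc = 1.73 × 29.45 × 68.23 × 1.334 = 4637 m
D_f = 1.14 × 4637 = 5286 m
     = 5.286 km

D_f ≈ 5.29 km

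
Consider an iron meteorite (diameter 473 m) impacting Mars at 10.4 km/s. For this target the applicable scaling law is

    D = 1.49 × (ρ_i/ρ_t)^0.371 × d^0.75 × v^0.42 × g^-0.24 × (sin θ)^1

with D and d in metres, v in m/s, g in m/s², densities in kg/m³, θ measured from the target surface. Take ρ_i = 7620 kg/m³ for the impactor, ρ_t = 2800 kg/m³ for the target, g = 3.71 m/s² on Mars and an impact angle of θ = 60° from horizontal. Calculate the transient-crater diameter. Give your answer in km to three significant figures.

In SI units: v = 10400 m/s.
(ρ_i/ρ_t)^0.371 = (7620/2800)^0.371 = 1.450
d^0.75 = 473^0.75 = 101.4
v^0.42 = 10400^0.42 = 48.66
g^-0.24 = 3.71^-0.24 = 0.7300
(sin 60°)^1 = 0.8660^1 = 0.8660
D = 1.49 × 1.450 × 101.4 × 48.66 × 0.7300 × 0.8660 = 6739 m
   = 6.739 km

D ≈ 6.74 km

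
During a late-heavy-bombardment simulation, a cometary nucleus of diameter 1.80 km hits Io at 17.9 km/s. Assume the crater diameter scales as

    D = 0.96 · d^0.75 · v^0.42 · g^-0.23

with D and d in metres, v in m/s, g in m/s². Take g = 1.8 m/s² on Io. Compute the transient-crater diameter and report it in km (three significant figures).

D ≈ 14.2 km

In SI units: d = 1800 m, v = 17900 m/s.
d^0.75 = 1800^0.75 = 276.3
v^0.42 = 17900^0.42 = 61.12
g^-0.23 = 1.8^-0.23 = 0.8735
D = 0.96 × 276.3 × 61.12 × 0.8735 = 14161 m
   = 14.16 km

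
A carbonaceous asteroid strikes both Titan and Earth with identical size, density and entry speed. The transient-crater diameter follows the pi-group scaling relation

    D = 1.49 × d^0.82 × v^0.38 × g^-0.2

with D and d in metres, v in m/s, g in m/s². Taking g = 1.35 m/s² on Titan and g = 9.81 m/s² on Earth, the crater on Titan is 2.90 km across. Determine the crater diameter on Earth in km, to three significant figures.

All impactor-dependent factors cancel in the ratio, leaving D_Earth/D_Titan = (g_Earth/g_Titan)^-0.2.
(9.81/1.35)^-0.2 = 7.267^-0.2 = 0.6726
D_Earth = 0.6726 × 2.90 km = 1.95 km

D ≈ 1.95 km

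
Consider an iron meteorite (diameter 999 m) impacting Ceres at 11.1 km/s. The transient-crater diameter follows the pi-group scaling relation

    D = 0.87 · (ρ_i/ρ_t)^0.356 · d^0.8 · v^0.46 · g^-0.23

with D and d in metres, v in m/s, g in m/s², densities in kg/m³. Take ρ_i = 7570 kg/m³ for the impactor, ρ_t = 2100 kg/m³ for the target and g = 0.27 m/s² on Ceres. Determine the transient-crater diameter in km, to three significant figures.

D ≈ 33.8 km

In SI units: v = 11100 m/s.
(ρ_i/ρ_t)^0.356 = (7570/2100)^0.356 = 1.579
d^0.8 = 999^0.8 = 251.0
v^0.46 = 11100^0.46 = 72.59
g^-0.23 = 0.27^-0.23 = 1.351
D = 0.87 × 1.579 × 251.0 × 72.59 × 1.351 = 33815 m
   = 33.81 km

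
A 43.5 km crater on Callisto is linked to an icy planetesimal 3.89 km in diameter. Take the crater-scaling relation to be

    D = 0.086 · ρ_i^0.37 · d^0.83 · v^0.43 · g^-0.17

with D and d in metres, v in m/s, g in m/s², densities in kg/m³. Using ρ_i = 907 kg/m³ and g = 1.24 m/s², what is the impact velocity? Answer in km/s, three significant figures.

Rearranging for v: v = [D / (0.086 · 907^0.37 · 3890^0.83 · 1.24^-0.17)]^(1/0.43).
D = 43500 m.
907^0.37 = 12.43
3890^0.83 = 954.2
1.24^-0.17 = 0.9641
Denominator = 0.086 × 12.43 × 954.2 × 0.9641 = 983.4
D / 983.4 = 43500 / 983.4 = 44.23
v = 44.23^(1/0.43) = 44.23^2.3256 = 6719 m/s

v ≈ 6.72 km/s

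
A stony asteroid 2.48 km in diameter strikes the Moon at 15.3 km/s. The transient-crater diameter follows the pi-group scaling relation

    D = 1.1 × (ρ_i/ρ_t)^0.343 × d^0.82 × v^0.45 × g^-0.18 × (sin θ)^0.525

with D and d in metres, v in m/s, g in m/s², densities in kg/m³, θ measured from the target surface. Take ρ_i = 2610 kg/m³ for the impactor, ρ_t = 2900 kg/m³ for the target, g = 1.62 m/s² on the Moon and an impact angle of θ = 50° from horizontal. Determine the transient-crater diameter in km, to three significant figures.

In SI units: d = 2480 m, v = 15300 m/s.
(ρ_i/ρ_t)^0.343 = (2610/2900)^0.343 = 0.9645
d^0.82 = 2480^0.82 = 607.4
v^0.45 = 15300^0.45 = 76.40
g^-0.18 = 1.62^-0.18 = 0.9168
(sin 50°)^0.525 = 0.7660^0.525 = 0.8694
D = 1.1 × 0.9645 × 607.4 × 76.40 × 0.9168 × 0.8694 = 39243 m
   = 39.24 km

D ≈ 39.2 km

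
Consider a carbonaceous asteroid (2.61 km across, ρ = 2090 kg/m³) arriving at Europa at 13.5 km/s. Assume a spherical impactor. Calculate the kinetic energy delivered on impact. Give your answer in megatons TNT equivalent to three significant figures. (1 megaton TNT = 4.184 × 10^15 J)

d = 2610 m; v = 13500 m/s.
Mass m = (π/6) ρ d³ = (π/6) × 2090 × (2610)³ = 1.946 × 10^13 kg
E = ½ m v² = 0.5 × 1.946 × 10^13 × (13500)² = 1.773 × 10^21 J
   = 1.773 × 10^21 / 4.184×10^15 = 4.238 × 10^5 Mt

E ≈ 4.24 × 10^5 Mt TNT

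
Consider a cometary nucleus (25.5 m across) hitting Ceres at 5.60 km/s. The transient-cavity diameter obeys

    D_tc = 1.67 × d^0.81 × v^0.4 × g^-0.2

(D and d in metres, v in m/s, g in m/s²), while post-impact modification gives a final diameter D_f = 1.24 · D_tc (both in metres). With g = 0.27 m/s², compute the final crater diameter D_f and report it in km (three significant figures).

v = 5600 m/s.
d^0.81 = 25.5^0.81 = 13.78
v^0.4 = 5600^0.4 = 31.57
g^-0.2 = 0.27^-0.2 = 1.299
D_tc = 1.67 × 13.78 × 31.57 × 1.299 = 943.7 m
D_f = 1.24 × 943.7 = 1170 m
     = 1.170 km

D_f ≈ 1.17 km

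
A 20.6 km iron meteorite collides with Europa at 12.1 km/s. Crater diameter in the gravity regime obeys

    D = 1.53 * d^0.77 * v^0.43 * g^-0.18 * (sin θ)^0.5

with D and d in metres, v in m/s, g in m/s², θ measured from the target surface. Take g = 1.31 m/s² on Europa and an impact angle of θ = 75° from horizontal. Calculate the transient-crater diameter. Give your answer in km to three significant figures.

D ≈ 171 km

In SI units: d = 20600 m, v = 12100 m/s.
d^0.77 = 20600^0.77 = 2097
v^0.43 = 12100^0.43 = 56.96
g^-0.18 = 1.31^-0.18 = 0.9526
(sin 75°)^0.5 = 0.9659^0.5 = 0.9828
D = 1.53 × 2097 × 56.96 × 0.9526 × 0.9828 = 1.711 × 10^5 m
   = 171.1 km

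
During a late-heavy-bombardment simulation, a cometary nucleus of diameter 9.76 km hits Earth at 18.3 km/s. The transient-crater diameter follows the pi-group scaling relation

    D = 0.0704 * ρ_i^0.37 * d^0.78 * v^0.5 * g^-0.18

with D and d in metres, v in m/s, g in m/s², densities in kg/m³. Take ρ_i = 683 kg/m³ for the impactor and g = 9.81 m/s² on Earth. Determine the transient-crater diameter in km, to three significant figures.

In SI units: d = 9760 m, v = 18300 m/s.
ρ_i^0.37 = 683^0.37 = 11.19
d^0.78 = 9760^0.78 = 1294
v^0.5 = 18300^0.5 = 135.3
g^-0.18 = 9.81^-0.18 = 0.6630
D = 0.0704 × 11.19 × 1294 × 135.3 × 0.6630 = 91443 m
   = 91.44 km

D ≈ 91.4 km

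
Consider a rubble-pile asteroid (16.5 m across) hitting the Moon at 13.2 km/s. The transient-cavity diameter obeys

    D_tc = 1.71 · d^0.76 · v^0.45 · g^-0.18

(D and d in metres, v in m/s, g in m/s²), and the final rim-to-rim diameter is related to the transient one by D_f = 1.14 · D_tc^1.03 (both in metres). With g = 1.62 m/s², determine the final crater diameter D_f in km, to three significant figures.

D_f ≈ 1.32 km

v = 13200 m/s.
d^0.76 = 16.5^0.76 = 8.420
v^0.45 = 13200^0.45 = 71.49
g^-0.18 = 1.62^-0.18 = 0.9168
D_tc = 1.71 × 8.420 × 71.49 × 0.9168 = 943.7 m
D_f = 1.14 × (943.7)^1.03 = 1321 m
     = 1.321 km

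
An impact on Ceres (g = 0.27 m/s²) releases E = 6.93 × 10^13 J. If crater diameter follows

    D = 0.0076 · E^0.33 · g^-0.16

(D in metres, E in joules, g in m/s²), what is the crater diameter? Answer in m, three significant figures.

E^0.33 = (6.93 × 10^13)^0.33 = 3.694 × 10^4
g^-0.16 = 0.27^-0.16 = 1.233
D = 0.0076 × 3.694 × 10^4 × 1.233 = 346.2 m

D ≈ 346 m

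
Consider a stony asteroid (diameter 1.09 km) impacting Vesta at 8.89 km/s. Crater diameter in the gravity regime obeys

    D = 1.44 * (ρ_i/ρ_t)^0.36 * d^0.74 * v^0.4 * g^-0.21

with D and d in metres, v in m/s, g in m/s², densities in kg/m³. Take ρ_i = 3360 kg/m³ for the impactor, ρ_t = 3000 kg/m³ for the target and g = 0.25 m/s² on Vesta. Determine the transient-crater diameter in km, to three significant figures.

D ≈ 13.5 km

In SI units: d = 1090 m, v = 8890 m/s.
(ρ_i/ρ_t)^0.36 = (3360/3000)^0.36 = 1.042
d^0.74 = 1090^0.74 = 176.9
v^0.4 = 8890^0.4 = 37.98
g^-0.21 = 0.25^-0.21 = 1.338
D = 1.44 × 1.042 × 176.9 × 37.98 × 1.338 = 13489 m
   = 13.49 km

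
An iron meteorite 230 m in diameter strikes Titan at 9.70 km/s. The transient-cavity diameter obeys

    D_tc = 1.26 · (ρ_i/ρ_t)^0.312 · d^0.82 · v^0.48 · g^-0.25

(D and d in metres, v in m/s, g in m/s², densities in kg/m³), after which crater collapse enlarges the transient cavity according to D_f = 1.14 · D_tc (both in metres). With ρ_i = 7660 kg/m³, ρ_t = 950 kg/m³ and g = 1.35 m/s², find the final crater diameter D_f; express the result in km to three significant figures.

v = 9700 m/s.
(ρ_i/ρ_t)^0.312 = (7660/950)^0.312 = 1.918
d^0.82 = 230^0.82 = 86.42
v^0.48 = 9700^0.48 = 81.97
g^-0.25 = 1.35^-0.25 = 0.9277
D_tc = 1.26 × 1.918 × 86.42 × 81.97 × 0.9277 = 15880 m
D_f = 1.14 × 15880 = 18103 m
     = 18.10 km

D_f ≈ 18.1 km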